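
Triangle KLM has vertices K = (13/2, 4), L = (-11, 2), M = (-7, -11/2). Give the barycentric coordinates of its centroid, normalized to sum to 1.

The centroid is the average of the vertices, so each weight is 1/3.

(1/3, 1/3, 1/3)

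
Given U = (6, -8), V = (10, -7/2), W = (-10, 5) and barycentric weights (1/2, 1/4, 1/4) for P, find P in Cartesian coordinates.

(3, -29/8)

P = (1/2)·U + (1/4)·V + (1/4)·W.
x-coordinate: (1/2)·6 + (1/4)·10 + (1/4)·(-10) = 3.
y-coordinate: (1/2)·(-8) + (1/4)·(-7/2) + (1/4)·5 = -29/8.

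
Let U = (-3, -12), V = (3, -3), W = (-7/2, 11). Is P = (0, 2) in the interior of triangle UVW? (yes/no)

Barycentric coordinates of P: (1/15, 8/15, 2/5).
The three coordinates are positive, positive, positive; a point is interior exactly when all three are positive.

yes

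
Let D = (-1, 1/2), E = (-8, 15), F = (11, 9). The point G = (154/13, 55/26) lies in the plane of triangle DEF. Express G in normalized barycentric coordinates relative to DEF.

Signed area of the reference triangle: [DEF] = ½·((-1)·(15−9) + (-8)·(9−(1/2)) + 11·(1/2−15)) = ½·(-6 − 68 − 319/2) = -467/4.
[GEF] = ½·((154/13)·(15−9) + (-8)·(9−(55/26)) + 11·(55/26−15)) = ½·(924/13 − 716/13 − 3685/26) = -3269/52, so the D-coordinate is (-3269/52)/(-467/4) = 7/13.
[DGF] = ½·((-1)·(55/26−9) + (154/13)·(9−(1/2)) + 11·(1/2−(55/26))) = ½·(179/26 + 1309/13 − 231/13) = 2335/52, so the E-coordinate is -5/13.
[DEG] = ½·((-1)·(15−(55/26)) + (-8)·(55/26−(1/2)) + (154/13)·(1/2−15)) = ½·(-335/26 − 168/13 − 2233/13) = -5137/52, so the F-coordinate is 11/13.

(7/13, -5/13, 11/13)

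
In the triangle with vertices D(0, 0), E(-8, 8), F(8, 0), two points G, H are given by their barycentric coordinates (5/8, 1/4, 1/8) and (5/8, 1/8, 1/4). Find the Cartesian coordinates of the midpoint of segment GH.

(0, 3/2)

Barycentric coordinates of the midpoint are the average: (5/8, 3/16, 3/16).
Converting: (5/8)·D + (3/16)·E + (3/16)·F = (0, 3/2).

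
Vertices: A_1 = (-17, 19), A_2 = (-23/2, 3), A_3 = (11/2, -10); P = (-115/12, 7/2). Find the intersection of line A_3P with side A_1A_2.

(-63/5, 31/5)

Barycentric coordinates of P with respect to A_1A_2A_3: (1/6, 2/3, 1/6).
On side A_1A_2 the A_3-coordinate is zero; dropping P's A_3-weight 1/6 and renormalizing the remaining 1/6 : 2/3 gives weights 1/5, 4/5 on A_1, A_2.
Q = (1/5)·(-17, 19) + (4/5)·(-23/2, 3) = (-63/5, 31/5).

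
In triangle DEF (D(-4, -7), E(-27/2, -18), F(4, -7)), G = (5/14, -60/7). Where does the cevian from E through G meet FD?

Barycentric coordinates of G with respect to DEF: (1/7, 1/7, 5/7).
On side FD the E-coordinate is zero; dropping G's E-weight 1/7 and renormalizing the remaining 5/7 : 1/7 gives weights 5/6, 1/6 on F, D.
H = (5/6)·(4, -7) + (1/6)·(-4, -7) = (8/3, -7).

(8/3, -7)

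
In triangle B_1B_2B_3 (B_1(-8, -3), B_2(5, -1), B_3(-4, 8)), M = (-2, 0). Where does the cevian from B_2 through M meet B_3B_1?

Barycentric coordinates of M with respect to B_1B_2B_3: (2/5, 2/5, 1/5).
On side B_3B_1 the B_2-coordinate is zero; dropping M's B_2-weight 2/5 and renormalizing the remaining 1/5 : 2/5 gives weights 1/3, 2/3 on B_3, B_1.
N = (1/3)·(-4, 8) + (2/3)·(-8, -3) = (-20/3, 2/3).

(-20/3, 2/3)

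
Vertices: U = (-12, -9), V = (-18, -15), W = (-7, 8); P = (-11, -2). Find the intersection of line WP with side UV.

Barycentric coordinates of P with respect to UVW: (1/4, 1/4, 1/2).
On side UV the W-coordinate is zero; dropping P's W-weight 1/2 and renormalizing the remaining 1/4 : 1/4 gives weights 1/2, 1/2 on U, V.
Q = (1/2)·(-12, -9) + (1/2)·(-18, -15) = (-15, -12).

(-15, -12)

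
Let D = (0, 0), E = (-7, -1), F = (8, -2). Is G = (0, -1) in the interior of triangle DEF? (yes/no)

yes

Barycentric coordinates of G: (7/22, 4/11, 7/22).
The three coordinates are positive, positive, positive; a point is interior exactly when all three are positive.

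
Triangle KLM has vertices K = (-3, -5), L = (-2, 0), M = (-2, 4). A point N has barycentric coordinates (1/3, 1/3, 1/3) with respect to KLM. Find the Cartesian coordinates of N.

N = (1/3)·K + (1/3)·L + (1/3)·M.
x-coordinate: (1/3)·(-3) + (1/3)·(-2) + (1/3)·(-2) = -7/3.
y-coordinate: (1/3)·(-5) + (1/3)·0 + (1/3)·4 = -1/3.

(-7/3, -1/3)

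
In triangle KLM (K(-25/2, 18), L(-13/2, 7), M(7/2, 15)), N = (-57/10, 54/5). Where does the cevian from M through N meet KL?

(-8, 39/4)

Barycentric coordinates of N with respect to KLM: (1/5, 3/5, 1/5).
On side KL the M-coordinate is zero; dropping N's M-weight 1/5 and renormalizing the remaining 1/5 : 3/5 gives weights 1/4, 3/4 on K, L.
J = (1/4)·(-25/2, 18) + (3/4)·(-13/2, 7) = (-8, 39/4).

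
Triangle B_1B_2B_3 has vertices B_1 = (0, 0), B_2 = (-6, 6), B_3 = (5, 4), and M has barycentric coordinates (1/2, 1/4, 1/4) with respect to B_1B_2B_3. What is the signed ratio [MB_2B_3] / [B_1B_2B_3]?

1/2

The signed ratio [MB_2B_3]/[B_1B_2B_3] equals the barycentric coordinate of M at vertex B_1, which is 1/2.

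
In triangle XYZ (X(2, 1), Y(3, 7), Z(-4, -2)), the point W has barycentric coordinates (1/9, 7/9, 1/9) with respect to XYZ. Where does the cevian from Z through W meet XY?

Line ZW meets XY where the Z-coordinate vanishes; zeroing W's Z-weight and renormalizing leaves X, Y-weights 1/9 : 7/9 → (1/8, 7/8).
So V = (1/8)·X + (7/8)·Y = (23/8, 25/4).

(23/8, 25/4)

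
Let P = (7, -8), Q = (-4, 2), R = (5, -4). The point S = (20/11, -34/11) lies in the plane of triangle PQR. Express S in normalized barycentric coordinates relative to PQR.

(5/11, 5/11, 1/11)

Signed area of the reference triangle: [PQR] = ½·(7·(2−(-4)) + (-4)·(-4−(-8)) + 5·(-8−2)) = ½·(42 − 16 − 50) = -12.
[SQR] = ½·((20/11)·(2−(-4)) + (-4)·(-4−(-34/11)) + 5·(-34/11−2)) = ½·(120/11 + 40/11 − 280/11) = -60/11, so the P-coordinate is (-60/11)/(-12) = 5/11.
[PSR] = ½·(7·(-34/11−(-4)) + (20/11)·(-4−(-8)) + 5·(-8−(-34/11))) = ½·(70/11 + 80/11 − 270/11) = -60/11, so the Q-coordinate is 5/11.
[PQS] = ½·(7·(2−(-34/11)) + (-4)·(-34/11−(-8)) + (20/11)·(-8−2)) = ½·(392/11 − 216/11 − 200/11) = -12/11, so the R-coordinate is 1/11.
Check: 5/11 + 5/11 + 1/11 = 1.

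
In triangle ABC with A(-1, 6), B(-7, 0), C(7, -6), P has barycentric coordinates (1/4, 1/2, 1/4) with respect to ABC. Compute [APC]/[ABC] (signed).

The signed ratio [APC]/[ABC] equals the barycentric coordinate of P at vertex B, which is 1/2.

1/2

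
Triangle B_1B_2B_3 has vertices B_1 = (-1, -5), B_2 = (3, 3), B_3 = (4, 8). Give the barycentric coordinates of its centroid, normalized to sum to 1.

(1/3, 1/3, 1/3)

The centroid is the average of the vertices, so each weight is 1/3.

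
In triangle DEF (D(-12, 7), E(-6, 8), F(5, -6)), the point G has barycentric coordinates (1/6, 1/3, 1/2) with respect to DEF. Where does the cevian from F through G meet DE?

(-8, 23/3)

Line FG meets DE where the F-coordinate vanishes; zeroing G's F-weight and renormalizing leaves D, E-weights 1/6 : 1/3 → (1/3, 2/3).
So H = (1/3)·D + (2/3)·E = (-8, 23/3).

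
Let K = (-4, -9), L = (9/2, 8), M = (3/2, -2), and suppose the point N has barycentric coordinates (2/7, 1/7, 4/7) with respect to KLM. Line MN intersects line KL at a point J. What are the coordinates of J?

Line MN meets KL where the M-coordinate vanishes; zeroing N's M-weight and renormalizing leaves K, L-weights 2/7 : 1/7 → (2/3, 1/3).
So J = (2/3)·K + (1/3)·L = (-7/6, -10/3).

(-7/6, -10/3)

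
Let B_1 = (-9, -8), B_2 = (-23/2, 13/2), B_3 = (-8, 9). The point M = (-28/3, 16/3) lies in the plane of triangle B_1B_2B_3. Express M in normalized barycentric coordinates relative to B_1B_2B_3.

(1/6, 1/3, 1/2)

Signed area of the reference triangle: [B_1B_2B_3] = ½·((-9)·(13/2−9) + (-23/2)·(9−(-8)) + (-8)·(-8−(13/2))) = ½·(45/2 − 391/2 + 116) = -57/2.
[MB_2B_3] = ½·((-28/3)·(13/2−9) + (-23/2)·(9−(16/3)) + (-8)·(16/3−(13/2))) = ½·(70/3 − 253/6 + 28/3) = -19/4, so the B_1-coordinate is (-19/4)/(-57/2) = 1/6.
[B_1MB_3] = ½·((-9)·(16/3−9) + (-28/3)·(9−(-8)) + (-8)·(-8−(16/3))) = ½·(33 − 476/3 + 320/3) = -19/2, so the B_2-coordinate is 1/3.
[B_1B_2M] = ½·((-9)·(13/2−(16/3)) + (-23/2)·(16/3−(-8)) + (-28/3)·(-8−(13/2))) = ½·(-21/2 − 460/3 + 406/3) = -57/4, so the B_3-coordinate is 1/2.
Check: 1/6 + 1/3 + 1/2 = 1.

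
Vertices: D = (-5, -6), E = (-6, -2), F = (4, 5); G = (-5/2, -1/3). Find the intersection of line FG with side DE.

Barycentric coordinates of G with respect to DEF: (1/6, 1/2, 1/3).
On side DE the F-coordinate is zero; dropping G's F-weight 1/3 and renormalizing the remaining 1/6 : 1/2 gives weights 1/4, 3/4 on D, E.
H = (1/4)·(-5, -6) + (3/4)·(-6, -2) = (-23/4, -3).

(-23/4, -3)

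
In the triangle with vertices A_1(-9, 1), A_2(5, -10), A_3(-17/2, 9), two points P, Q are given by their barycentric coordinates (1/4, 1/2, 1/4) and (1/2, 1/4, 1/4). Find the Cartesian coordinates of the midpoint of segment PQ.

(-29/8, -9/8)

Barycentric coordinates of the midpoint are the average: (3/8, 3/8, 1/4).
Converting: (3/8)·A_1 + (3/8)·A_2 + (1/4)·A_3 = (-29/8, -9/8).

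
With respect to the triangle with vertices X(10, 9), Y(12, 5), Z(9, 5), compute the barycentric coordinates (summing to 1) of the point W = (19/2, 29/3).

Signed area of the reference triangle: [XYZ] = ½·(10·(5−5) + 12·(5−9) + 9·(9−5)) = ½·(0 − 48 + 36) = -6.
[WYZ] = ½·((19/2)·(5−5) + 12·(5−(29/3)) + 9·(29/3−5)) = ½·(0 − 56 + 42) = -7, so the X-coordinate is (-7)/(-6) = 7/6.
[XWZ] = ½·(10·(29/3−5) + (19/2)·(5−9) + 9·(9−(29/3))) = ½·(140/3 − 38 − 6) = 4/3, so the Y-coordinate is -2/9.
[XYW] = ½·(10·(5−(29/3)) + 12·(29/3−9) + (19/2)·(9−5)) = ½·(-140/3 + 8 + 38) = -1/3, so the Z-coordinate is 1/18.
Check: 7/6 − 2/9 + 1/18 = 1.

(7/6, -2/9, 1/18)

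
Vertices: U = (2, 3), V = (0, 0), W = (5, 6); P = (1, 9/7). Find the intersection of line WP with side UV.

Barycentric coordinates of P with respect to UVW: (1/7, 5/7, 1/7).
On side UV the W-coordinate is zero; dropping P's W-weight 1/7 and renormalizing the remaining 1/7 : 5/7 gives weights 1/6, 5/6 on U, V.
Q = (1/6)·(2, 3) + (5/6)·(0, 0) = (1/3, 1/2).

(1/3, 1/2)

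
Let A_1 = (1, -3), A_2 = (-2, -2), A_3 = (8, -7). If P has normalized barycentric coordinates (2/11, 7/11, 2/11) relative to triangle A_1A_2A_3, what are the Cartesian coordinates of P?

P = (2/11)·A_1 + (7/11)·A_2 + (2/11)·A_3.
x-coordinate: (2/11)·1 + (7/11)·(-2) + (2/11)·8 = 4/11.
y-coordinate: (2/11)·(-3) + (7/11)·(-2) + (2/11)·(-7) = -34/11.

(4/11, -34/11)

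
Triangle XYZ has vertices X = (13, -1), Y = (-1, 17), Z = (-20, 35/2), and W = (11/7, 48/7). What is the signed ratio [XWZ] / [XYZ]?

1/7

[XYZ] = ½·(13·(17−(35/2)) + (-1)·(35/2−(-1)) + (-20)·(-1−17)) = ½·(-13/2 − 37/2 + 360) = 335/2.
[XWZ] = ½·(13·(48/7−(35/2)) + (11/7)·(35/2−(-1)) + (-20)·(-1−(48/7))) = ½·(-1937/14 + 407/14 + 1100/7) = 335/14, so the ratio is (335/14)/(335/2) = 1/7.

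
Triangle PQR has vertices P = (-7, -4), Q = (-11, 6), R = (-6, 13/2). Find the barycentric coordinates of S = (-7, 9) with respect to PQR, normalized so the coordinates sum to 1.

(-1/4, 1/4, 1)

Signed area of the reference triangle: [PQR] = ½·((-7)·(6−(13/2)) + (-11)·(13/2−(-4)) + (-6)·(-4−6)) = ½·(7/2 − 231/2 + 60) = -26.
[SQR] = ½·((-7)·(6−(13/2)) + (-11)·(13/2−9) + (-6)·(9−6)) = ½·(7/2 + 55/2 − 18) = 13/2, so the P-coordinate is (13/2)/(-26) = -1/4.
[PSR] = ½·((-7)·(9−(13/2)) + (-7)·(13/2−(-4)) + (-6)·(-4−9)) = ½·(-35/2 − 147/2 + 78) = -13/2, so the Q-coordinate is 1/4.
[PQS] = ½·((-7)·(6−9) + (-11)·(9−(-4)) + (-7)·(-4−6)) = ½·(21 − 143 + 70) = -26, so the R-coordinate is 1.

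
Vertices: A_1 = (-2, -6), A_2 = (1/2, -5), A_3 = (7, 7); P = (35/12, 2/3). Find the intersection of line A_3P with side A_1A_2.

Barycentric coordinates of P with respect to A_1A_2A_3: (1/3, 1/6, 1/2).
On side A_1A_2 the A_3-coordinate is zero; dropping P's A_3-weight 1/2 and renormalizing the remaining 1/3 : 1/6 gives weights 2/3, 1/3 on A_1, A_2.
Q = (2/3)·(-2, -6) + (1/3)·(1/2, -5) = (-7/6, -17/3).

(-7/6, -17/3)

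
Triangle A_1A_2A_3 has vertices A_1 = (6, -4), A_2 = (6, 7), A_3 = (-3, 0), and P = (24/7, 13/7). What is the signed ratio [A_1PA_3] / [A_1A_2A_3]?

[A_1A_2A_3] = ½·(6·(7−0) + 6·(0−(-4)) + (-3)·(-4−7)) = ½·(42 + 24 + 33) = 99/2.
[A_1PA_3] = ½·(6·(13/7−0) + (24/7)·(0−(-4)) + (-3)·(-4−(13/7))) = ½·(78/7 + 96/7 + 123/7) = 297/14, so the ratio is (297/14)/(99/2) = 3/7.

3/7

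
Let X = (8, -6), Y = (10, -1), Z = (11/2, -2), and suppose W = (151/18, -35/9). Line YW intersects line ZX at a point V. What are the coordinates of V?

(91/12, -16/3)

Barycentric coordinates of W with respect to XYZ: (5/9, 1/3, 1/9).
On side ZX the Y-coordinate is zero; dropping W's Y-weight 1/3 and renormalizing the remaining 1/9 : 5/9 gives weights 1/6, 5/6 on Z, X.
V = (1/6)·(11/2, -2) + (5/6)·(8, -6) = (91/12, -16/3).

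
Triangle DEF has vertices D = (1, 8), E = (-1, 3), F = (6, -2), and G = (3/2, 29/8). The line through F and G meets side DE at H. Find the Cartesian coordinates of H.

Barycentric coordinates of G with respect to DEF: (3/8, 3/8, 1/4).
On side DE the F-coordinate is zero; dropping G's F-weight 1/4 and renormalizing the remaining 3/8 : 3/8 gives weights 1/2, 1/2 on D, E.
H = (1/2)·(1, 8) + (1/2)·(-1, 3) = (0, 11/2).

(0, 11/2)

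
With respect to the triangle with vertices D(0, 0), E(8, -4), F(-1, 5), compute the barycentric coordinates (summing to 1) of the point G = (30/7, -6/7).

(1/7, 4/7, 2/7)

Signed area of the reference triangle: [DEF] = ½·(0·(-4−5) + 8·(5−0) + (-1)·(0−(-4))) = ½·(0 + 40 − 4) = 18.
[GEF] = ½·((30/7)·(-4−5) + 8·(5−(-6/7)) + (-1)·(-6/7−(-4))) = ½·(-270/7 + 328/7 − 22/7) = 18/7, so the D-coordinate is (18/7)/18 = 1/7.
[DGF] = ½·(0·(-6/7−5) + (30/7)·(5−0) + (-1)·(0−(-6/7))) = ½·(0 + 150/7 − 6/7) = 72/7, so the E-coordinate is 4/7.
[DEG] = ½·(0·(-4−(-6/7)) + 8·(-6/7−0) + (30/7)·(0−(-4))) = ½·(0 − 48/7 + 120/7) = 36/7, so the F-coordinate is 2/7.
Check: 1/7 + 4/7 + 2/7 = 1.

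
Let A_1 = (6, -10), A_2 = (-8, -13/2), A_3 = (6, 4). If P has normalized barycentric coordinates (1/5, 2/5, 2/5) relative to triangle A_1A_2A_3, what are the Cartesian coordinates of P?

(2/5, -3)

P = (1/5)·A_1 + (2/5)·A_2 + (2/5)·A_3.
x-coordinate: (1/5)·6 + (2/5)·(-8) + (2/5)·6 = 2/5.
y-coordinate: (1/5)·(-10) + (2/5)·(-13/2) + (2/5)·4 = -3.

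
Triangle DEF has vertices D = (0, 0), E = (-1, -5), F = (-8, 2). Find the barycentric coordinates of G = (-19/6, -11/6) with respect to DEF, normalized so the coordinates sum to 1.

Signed area of the reference triangle: [DEF] = ½·(0·(-5−2) + (-1)·(2−0) + (-8)·(0−(-5))) = ½·(0 − 2 − 40) = -21.
[GEF] = ½·((-19/6)·(-5−2) + (-1)·(2−(-11/6)) + (-8)·(-11/6−(-5))) = ½·(133/6 − 23/6 − 76/3) = -7/2, so the D-coordinate is (-7/2)/(-21) = 1/6.
[DGF] = ½·(0·(-11/6−2) + (-19/6)·(2−0) + (-8)·(0−(-11/6))) = ½·(0 − 19/3 − 44/3) = -21/2, so the E-coordinate is 1/2.
[DEG] = ½·(0·(-5−(-11/6)) + (-1)·(-11/6−0) + (-19/6)·(0−(-5))) = ½·(0 + 11/6 − 95/6) = -7, so the F-coordinate is 1/3.

(1/6, 1/2, 1/3)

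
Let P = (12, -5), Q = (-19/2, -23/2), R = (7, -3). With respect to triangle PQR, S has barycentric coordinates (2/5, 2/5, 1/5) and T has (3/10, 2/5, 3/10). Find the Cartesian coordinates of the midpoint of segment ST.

Barycentric coordinates of the midpoint are the average: (7/20, 2/5, 1/4).
Converting: (7/20)·P + (2/5)·Q + (1/4)·R = (43/20, -71/10).

(43/20, -71/10)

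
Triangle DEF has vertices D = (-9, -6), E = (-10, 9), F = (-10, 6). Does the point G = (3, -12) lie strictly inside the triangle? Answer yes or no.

Barycentric coordinates of G: (13, 46, -58).
The three coordinates are positive, positive, negative; a point is interior exactly when all three are positive.

no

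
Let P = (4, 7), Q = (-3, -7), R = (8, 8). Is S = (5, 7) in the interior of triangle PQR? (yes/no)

yes

Barycentric coordinates of S: (34/49, 1/49, 2/7).
The three coordinates are positive, positive, positive; a point is interior exactly when all three are positive.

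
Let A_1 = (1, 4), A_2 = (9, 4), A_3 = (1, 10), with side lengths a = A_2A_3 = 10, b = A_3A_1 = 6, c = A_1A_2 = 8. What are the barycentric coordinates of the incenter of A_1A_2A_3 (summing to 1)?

(5/12, 1/4, 1/3)

The incenter has barycentric coordinates proportional to the opposite side lengths: (10 : 6 : 8).
Normalizing by 10+6+8 = 24 gives (5/12, 1/4, 1/3).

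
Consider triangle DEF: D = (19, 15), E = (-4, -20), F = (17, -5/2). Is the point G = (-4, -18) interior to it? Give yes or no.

Barycentric coordinates of G: (12/95, 673/665, -92/665).
The three coordinates are positive, positive, negative; a point is interior exactly when all three are positive.

no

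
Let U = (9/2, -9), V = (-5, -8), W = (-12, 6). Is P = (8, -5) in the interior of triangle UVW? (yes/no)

no

Barycentric coordinates of P: (29/18, -79/84, 83/252).
The three coordinates are positive, negative, positive; a point is interior exactly when all three are positive.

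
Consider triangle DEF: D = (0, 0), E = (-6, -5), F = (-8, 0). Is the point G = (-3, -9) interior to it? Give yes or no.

no

Barycentric coordinates of G: (7/40, 9/5, -39/40).
The three coordinates are positive, positive, negative; a point is interior exactly when all three are positive.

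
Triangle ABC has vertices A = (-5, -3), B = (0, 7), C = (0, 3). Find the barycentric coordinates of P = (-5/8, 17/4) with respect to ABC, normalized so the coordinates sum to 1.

(1/8, 1/2, 3/8)

Signed area of the reference triangle: [ABC] = ½·((-5)·(7−3) + 0·(3−(-3)) + 0·(-3−7)) = ½·(-20 + 0 + 0) = -10.
[PBC] = ½·((-5/8)·(7−3) + 0·(3−(17/4)) + 0·(17/4−7)) = ½·(-5/2 + 0 + 0) = -5/4, so the A-coordinate is (-5/4)/(-10) = 1/8.
[APC] = ½·((-5)·(17/4−3) + (-5/8)·(3−(-3)) + 0·(-3−(17/4))) = ½·(-25/4 − 15/4 + 0) = -5, so the B-coordinate is 1/2.
[ABP] = ½·((-5)·(7−(17/4)) + 0·(17/4−(-3)) + (-5/8)·(-3−7)) = ½·(-55/4 + 0 + 25/4) = -15/4, so the C-coordinate is 3/8.
Check: 1/8 + 1/2 + 3/8 = 1.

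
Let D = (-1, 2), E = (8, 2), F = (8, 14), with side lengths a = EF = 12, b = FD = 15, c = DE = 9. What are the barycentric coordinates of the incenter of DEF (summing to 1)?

The incenter has barycentric coordinates proportional to the opposite side lengths: (12 : 15 : 9).
Normalizing by 12+15+9 = 36 gives (1/3, 5/12, 1/4).

(1/3, 5/12, 1/4)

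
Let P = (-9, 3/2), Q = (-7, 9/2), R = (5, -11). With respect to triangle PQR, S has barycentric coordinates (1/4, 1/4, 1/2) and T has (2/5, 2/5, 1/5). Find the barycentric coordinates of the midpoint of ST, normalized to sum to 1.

Since both coordinate triples sum to 1, the midpoint's barycentrics are the componentwise average.
(1/4+2/5)/2 = 13/40; similarly 13/40 and 7/20.

(13/40, 13/40, 7/20)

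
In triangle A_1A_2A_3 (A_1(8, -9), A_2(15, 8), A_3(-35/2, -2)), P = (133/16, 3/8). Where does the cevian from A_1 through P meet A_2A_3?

Barycentric coordinates of P with respect to A_1A_2A_3: (3/8, 1/2, 1/8).
On side A_2A_3 the A_1-coordinate is zero; dropping P's A_1-weight 3/8 and renormalizing the remaining 1/2 : 1/8 gives weights 4/5, 1/5 on A_2, A_3.
Q = (4/5)·(15, 8) + (1/5)·(-35/2, -2) = (17/2, 6).

(17/2, 6)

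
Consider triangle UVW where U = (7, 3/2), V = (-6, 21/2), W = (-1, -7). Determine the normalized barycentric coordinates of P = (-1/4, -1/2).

(1/4, 1/4, 1/2)

Signed area of the reference triangle: [UVW] = ½·(7·(21/2−(-7)) + (-6)·(-7−(3/2)) + (-1)·(3/2−(21/2))) = ½·(245/2 + 51 + 9) = 365/4.
[PVW] = ½·((-1/4)·(21/2−(-7)) + (-6)·(-7−(-1/2)) + (-1)·(-1/2−(21/2))) = ½·(-35/8 + 39 + 11) = 365/16, so the U-coordinate is (365/16)/(365/4) = 1/4.
[UPW] = ½·(7·(-1/2−(-7)) + (-1/4)·(-7−(3/2)) + (-1)·(3/2−(-1/2))) = ½·(91/2 + 17/8 − 2) = 365/16, so the V-coordinate is 1/4.
[UVP] = ½·(7·(21/2−(-1/2)) + (-6)·(-1/2−(3/2)) + (-1/4)·(3/2−(21/2))) = ½·(77 + 12 + 9/4) = 365/8, so the W-coordinate is 1/2.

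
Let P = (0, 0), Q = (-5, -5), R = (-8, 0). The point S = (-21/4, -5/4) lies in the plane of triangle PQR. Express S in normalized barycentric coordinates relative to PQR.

(1/4, 1/4, 1/2)

Signed area of the reference triangle: [PQR] = ½·(0·(-5−0) + (-5)·(0−0) + (-8)·(0−(-5))) = ½·(0 + 0 − 40) = -20.
[SQR] = ½·((-21/4)·(-5−0) + (-5)·(0−(-5/4)) + (-8)·(-5/4−(-5))) = ½·(105/4 − 25/4 − 30) = -5, so the P-coordinate is (-5)/(-20) = 1/4.
[PSR] = ½·(0·(-5/4−0) + (-21/4)·(0−0) + (-8)·(0−(-5/4))) = ½·(0 + 0 − 10) = -5, so the Q-coordinate is 1/4.
[PQS] = ½·(0·(-5−(-5/4)) + (-5)·(-5/4−0) + (-21/4)·(0−(-5))) = ½·(0 + 25/4 − 105/4) = -10, so the R-coordinate is 1/2.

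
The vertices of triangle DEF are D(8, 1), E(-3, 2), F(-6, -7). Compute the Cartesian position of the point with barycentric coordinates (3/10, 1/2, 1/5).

(-3/10, -1/10)

G = (3/10)·D + (1/2)·E + (1/5)·F.
x-coordinate: (3/10)·8 + (1/2)·(-3) + (1/5)·(-6) = -3/10.
y-coordinate: (3/10)·1 + (1/2)·2 + (1/5)·(-7) = -1/10.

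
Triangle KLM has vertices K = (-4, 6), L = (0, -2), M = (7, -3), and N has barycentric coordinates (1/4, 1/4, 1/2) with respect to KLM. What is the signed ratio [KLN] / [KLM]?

The signed ratio [KLN]/[KLM] equals the barycentric coordinate of N at vertex M, which is 1/2.

1/2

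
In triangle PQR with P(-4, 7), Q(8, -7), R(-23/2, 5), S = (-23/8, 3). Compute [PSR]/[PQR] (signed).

[PQR] = ½·((-4)·(-7−5) + 8·(5−7) + (-23/2)·(7−(-7))) = ½·(48 − 16 − 161) = -129/2.
[PSR] = ½·((-4)·(3−5) + (-23/8)·(5−7) + (-23/2)·(7−3)) = ½·(8 + 23/4 − 46) = -129/8, so the ratio is (-129/8)/(-129/2) = 1/4.

1/4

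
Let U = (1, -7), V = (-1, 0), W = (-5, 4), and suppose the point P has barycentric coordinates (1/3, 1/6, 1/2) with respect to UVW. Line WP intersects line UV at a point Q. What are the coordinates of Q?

Line WP meets UV where the W-coordinate vanishes; zeroing P's W-weight and renormalizing leaves U, V-weights 1/3 : 1/6 → (2/3, 1/3).
So Q = (2/3)·U + (1/3)·V = (1/3, -14/3).

(1/3, -14/3)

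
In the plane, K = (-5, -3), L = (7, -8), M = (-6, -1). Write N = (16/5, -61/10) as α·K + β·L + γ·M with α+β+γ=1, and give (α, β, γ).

Signed area of the reference triangle: [KLM] = ½·((-5)·(-8−(-1)) + 7·(-1−(-3)) + (-6)·(-3−(-8))) = ½·(35 + 14 − 30) = 19/2.
[NLM] = ½·((16/5)·(-8−(-1)) + 7·(-1−(-61/10)) + (-6)·(-61/10−(-8))) = ½·(-112/5 + 357/10 − 57/5) = 19/20, so the K-coordinate is (19/20)/(19/2) = 1/10.
[KNM] = ½·((-5)·(-61/10−(-1)) + (16/5)·(-1−(-3)) + (-6)·(-3−(-61/10))) = ½·(51/2 + 32/5 − 93/5) = 133/20, so the L-coordinate is 7/10.
[KLN] = ½·((-5)·(-8−(-61/10)) + 7·(-61/10−(-3)) + (16/5)·(-3−(-8))) = ½·(19/2 − 217/10 + 16) = 19/10, so the M-coordinate is 1/5.
Check: 1/10 + 7/10 + 1/5 = 1.

(1/10, 7/10, 1/5)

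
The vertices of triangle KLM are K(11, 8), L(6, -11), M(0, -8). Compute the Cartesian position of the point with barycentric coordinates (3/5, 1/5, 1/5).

N = (3/5)·K + (1/5)·L + (1/5)·M.
x-coordinate: (3/5)·11 + (1/5)·6 + (1/5)·0 = 39/5.
y-coordinate: (3/5)·8 + (1/5)·(-11) + (1/5)·(-8) = 1.

(39/5, 1)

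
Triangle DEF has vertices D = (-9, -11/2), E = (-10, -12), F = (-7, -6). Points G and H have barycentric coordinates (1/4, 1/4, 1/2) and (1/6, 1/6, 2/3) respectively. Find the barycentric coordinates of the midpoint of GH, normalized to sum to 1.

Since both coordinate triples sum to 1, the midpoint's barycentrics are the componentwise average.
(1/4+1/6)/2 = 5/24; similarly 5/24 and 7/12.

(5/24, 5/24, 7/12)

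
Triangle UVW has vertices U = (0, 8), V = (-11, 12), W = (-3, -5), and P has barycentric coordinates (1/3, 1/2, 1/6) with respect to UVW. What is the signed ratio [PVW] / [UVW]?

The signed ratio [PVW]/[UVW] equals the barycentric coordinate of P at vertex U, which is 1/3.

1/3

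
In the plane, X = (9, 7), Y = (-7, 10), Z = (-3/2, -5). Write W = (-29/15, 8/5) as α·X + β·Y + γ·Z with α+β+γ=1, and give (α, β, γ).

Signed area of the reference triangle: [XYZ] = ½·(9·(10−(-5)) + (-7)·(-5−7) + (-3/2)·(7−10)) = ½·(135 + 84 + 9/2) = 447/4.
[WYZ] = ½·((-29/15)·(10−(-5)) + (-7)·(-5−(8/5)) + (-3/2)·(8/5−10)) = ½·(-29 + 231/5 + 63/5) = 149/10, so the X-coordinate is (149/10)/(447/4) = 2/15.
[XWZ] = ½·(9·(8/5−(-5)) + (-29/15)·(-5−7) + (-3/2)·(7−(8/5))) = ½·(297/5 + 116/5 − 81/10) = 149/4, so the Y-coordinate is 1/3.
[XYW] = ½·(9·(10−(8/5)) + (-7)·(8/5−7) + (-29/15)·(7−10)) = ½·(378/5 + 189/5 + 29/5) = 298/5, so the Z-coordinate is 8/15.

(2/15, 1/3, 8/15)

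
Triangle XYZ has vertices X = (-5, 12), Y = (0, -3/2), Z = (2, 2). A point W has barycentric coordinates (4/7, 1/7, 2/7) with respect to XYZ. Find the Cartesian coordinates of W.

W = (4/7)·X + (1/7)·Y + (2/7)·Z.
x-coordinate: (4/7)·(-5) + (1/7)·0 + (2/7)·2 = -16/7.
y-coordinate: (4/7)·12 + (1/7)·(-3/2) + (2/7)·2 = 101/14.

(-16/7, 101/14)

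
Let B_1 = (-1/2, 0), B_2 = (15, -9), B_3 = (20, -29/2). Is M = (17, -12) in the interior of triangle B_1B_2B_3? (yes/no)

Barycentric coordinates of M: (16/161, 31/161, 114/161).
The three coordinates are positive, positive, positive; a point is interior exactly when all three are positive.

yes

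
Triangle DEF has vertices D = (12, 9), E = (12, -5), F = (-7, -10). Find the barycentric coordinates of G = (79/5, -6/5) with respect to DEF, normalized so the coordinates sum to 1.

(1/5, 1, -1/5)

Signed area of the reference triangle: [DEF] = ½·(12·(-5−(-10)) + 12·(-10−9) + (-7)·(9−(-5))) = ½·(60 − 228 − 98) = -133.
[GEF] = ½·((79/5)·(-5−(-10)) + 12·(-10−(-6/5)) + (-7)·(-6/5−(-5))) = ½·(79 − 528/5 − 133/5) = -133/5, so the D-coordinate is (-133/5)/(-133) = 1/5.
[DGF] = ½·(12·(-6/5−(-10)) + (79/5)·(-10−9) + (-7)·(9−(-6/5))) = ½·(528/5 − 1501/5 − 357/5) = -133, so the E-coordinate is 1.
[DEG] = ½·(12·(-5−(-6/5)) + 12·(-6/5−9) + (79/5)·(9−(-5))) = ½·(-228/5 − 612/5 + 1106/5) = 133/5, so the F-coordinate is -1/5.
Check: 1/5 + 1 − 1/5 = 1.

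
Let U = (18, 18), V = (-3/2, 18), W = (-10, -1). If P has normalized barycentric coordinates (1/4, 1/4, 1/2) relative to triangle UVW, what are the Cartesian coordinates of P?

(-7/8, 17/2)

P = (1/4)·U + (1/4)·V + (1/2)·W.
x-coordinate: (1/4)·18 + (1/4)·(-3/2) + (1/2)·(-10) = -7/8.
y-coordinate: (1/4)·18 + (1/4)·18 + (1/2)·(-1) = 17/2.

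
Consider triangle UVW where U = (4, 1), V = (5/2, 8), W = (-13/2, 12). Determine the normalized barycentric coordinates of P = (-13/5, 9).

Signed area of the reference triangle: [UVW] = ½·(4·(8−12) + (5/2)·(12−1) + (-13/2)·(1−8)) = ½·(-16 + 55/2 + 91/2) = 57/2.
[PVW] = ½·((-13/5)·(8−12) + (5/2)·(12−9) + (-13/2)·(9−8)) = ½·(52/5 + 15/2 − 13/2) = 57/10, so the U-coordinate is (57/10)/(57/2) = 1/5.
[UPW] = ½·(4·(9−12) + (-13/5)·(12−1) + (-13/2)·(1−9)) = ½·(-12 − 143/5 + 52) = 57/10, so the V-coordinate is 1/5.
[UVP] = ½·(4·(8−9) + (5/2)·(9−1) + (-13/5)·(1−8)) = ½·(-4 + 20 + 91/5) = 171/10, so the W-coordinate is 3/5.

(1/5, 1/5, 3/5)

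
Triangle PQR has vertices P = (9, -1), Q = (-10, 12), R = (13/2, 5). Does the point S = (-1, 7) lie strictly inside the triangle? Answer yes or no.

Barycentric coordinates of S: (39/163, 80/163, 44/163).
The three coordinates are positive, positive, positive; a point is interior exactly when all three are positive.

yes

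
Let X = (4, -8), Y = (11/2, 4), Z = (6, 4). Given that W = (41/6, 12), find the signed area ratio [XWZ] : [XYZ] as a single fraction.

1

[XYZ] = ½·(4·(4−4) + (11/2)·(4−(-8)) + 6·(-8−4)) = ½·(0 + 66 − 72) = -3.
[XWZ] = ½·(4·(12−4) + (41/6)·(4−(-8)) + 6·(-8−12)) = ½·(32 + 82 − 120) = -3, so the ratio is (-3)/(-3) = 1.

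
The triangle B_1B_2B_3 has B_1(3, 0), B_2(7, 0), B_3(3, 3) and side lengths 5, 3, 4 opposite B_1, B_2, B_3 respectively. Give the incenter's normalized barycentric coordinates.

The incenter has barycentric coordinates proportional to the opposite side lengths: (5 : 3 : 4).
Normalizing by 5+3+4 = 12 gives (5/12, 1/4, 1/3).

(5/12, 1/4, 1/3)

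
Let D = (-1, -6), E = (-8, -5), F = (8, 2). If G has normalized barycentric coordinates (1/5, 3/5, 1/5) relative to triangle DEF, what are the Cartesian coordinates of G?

(-17/5, -19/5)

G = (1/5)·D + (3/5)·E + (1/5)·F.
x-coordinate: (1/5)·(-1) + (3/5)·(-8) + (1/5)·8 = -17/5.
y-coordinate: (1/5)·(-6) + (3/5)·(-5) + (1/5)·2 = -19/5.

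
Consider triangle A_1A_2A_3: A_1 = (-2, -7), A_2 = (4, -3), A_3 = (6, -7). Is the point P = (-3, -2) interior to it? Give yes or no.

Barycentric coordinates of P: (13/16, 5/4, -17/16).
The three coordinates are positive, positive, negative; a point is interior exactly when all three are positive.

no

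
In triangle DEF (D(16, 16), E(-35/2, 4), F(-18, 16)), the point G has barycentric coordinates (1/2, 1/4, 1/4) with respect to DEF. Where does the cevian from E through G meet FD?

Line EG meets FD where the E-coordinate vanishes; zeroing G's E-weight and renormalizing leaves F, D-weights 1/4 : 1/2 → (1/3, 2/3).
So H = (1/3)·F + (2/3)·D = (14/3, 16).

(14/3, 16)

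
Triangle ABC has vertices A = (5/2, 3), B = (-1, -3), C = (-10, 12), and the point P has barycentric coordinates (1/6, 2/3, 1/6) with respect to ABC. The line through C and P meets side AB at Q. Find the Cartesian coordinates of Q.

(-3/10, -9/5)

Line CP meets AB where the C-coordinate vanishes; zeroing P's C-weight and renormalizing leaves A, B-weights 1/6 : 2/3 → (1/5, 4/5).
So Q = (1/5)·A + (4/5)·B = (-3/10, -9/5).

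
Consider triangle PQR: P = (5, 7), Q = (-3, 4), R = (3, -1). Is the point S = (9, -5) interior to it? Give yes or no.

Barycentric coordinates of S: (3/29, -28/29, 54/29).
The three coordinates are positive, negative, positive; a point is interior exactly when all three are positive.

no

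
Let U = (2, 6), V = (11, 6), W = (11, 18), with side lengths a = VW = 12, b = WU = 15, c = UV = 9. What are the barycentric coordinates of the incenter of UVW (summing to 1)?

(1/3, 5/12, 1/4)

The incenter has barycentric coordinates proportional to the opposite side lengths: (12 : 15 : 9).
Normalizing by 12+15+9 = 36 gives (1/3, 5/12, 1/4).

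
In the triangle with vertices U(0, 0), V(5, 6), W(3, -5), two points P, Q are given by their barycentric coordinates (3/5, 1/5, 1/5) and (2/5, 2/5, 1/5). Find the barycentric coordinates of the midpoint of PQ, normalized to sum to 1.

Since both coordinate triples sum to 1, the midpoint's barycentrics are the componentwise average.
(3/5+2/5)/2 = 1/2; similarly 3/10 and 1/5.

(1/2, 3/10, 1/5)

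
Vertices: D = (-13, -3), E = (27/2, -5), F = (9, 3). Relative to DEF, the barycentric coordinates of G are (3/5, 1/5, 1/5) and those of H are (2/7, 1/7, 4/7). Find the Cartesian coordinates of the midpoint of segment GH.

(1/35, -36/35)

Barycentric coordinates of the midpoint are the average: (31/70, 6/35, 27/70).
Converting: (31/70)·D + (6/35)·E + (27/70)·F = (1/35, -36/35).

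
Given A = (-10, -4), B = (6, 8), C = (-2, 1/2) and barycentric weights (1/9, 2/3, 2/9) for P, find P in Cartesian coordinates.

(22/9, 5)

P = (1/9)·A + (2/3)·B + (2/9)·C.
x-coordinate: (1/9)·(-10) + (2/3)·6 + (2/9)·(-2) = 22/9.
y-coordinate: (1/9)·(-4) + (2/3)·8 + (2/9)·(1/2) = 5.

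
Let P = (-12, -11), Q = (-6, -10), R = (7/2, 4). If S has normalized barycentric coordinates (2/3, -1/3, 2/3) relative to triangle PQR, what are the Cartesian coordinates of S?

(-11/3, -4/3)

S = (2/3)·P + (-1/3)·Q + (2/3)·R.
x-coordinate: (2/3)·(-12) + (-1/3)·(-6) + (2/3)·(7/2) = -11/3.
y-coordinate: (2/3)·(-11) + (-1/3)·(-10) + (2/3)·4 = -4/3.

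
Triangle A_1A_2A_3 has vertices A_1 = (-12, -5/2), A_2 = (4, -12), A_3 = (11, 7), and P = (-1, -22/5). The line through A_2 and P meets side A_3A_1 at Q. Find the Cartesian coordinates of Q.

Barycentric coordinates of P with respect to A_1A_2A_3: (2/5, 2/5, 1/5).
On side A_3A_1 the A_2-coordinate is zero; dropping P's A_2-weight 2/5 and renormalizing the remaining 1/5 : 2/5 gives weights 1/3, 2/3 on A_3, A_1.
Q = (1/3)·(11, 7) + (2/3)·(-12, -5/2) = (-13/3, 2/3).

(-13/3, 2/3)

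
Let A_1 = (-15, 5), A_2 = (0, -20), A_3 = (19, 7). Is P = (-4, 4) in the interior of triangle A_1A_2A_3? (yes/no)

yes

Barycentric coordinates of P: (141/220, 7/110, 13/44).
The three coordinates are positive, positive, positive; a point is interior exactly when all three are positive.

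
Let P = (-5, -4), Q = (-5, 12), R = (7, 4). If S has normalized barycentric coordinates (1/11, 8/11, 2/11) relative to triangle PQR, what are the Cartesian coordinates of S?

(-31/11, 100/11)

S = (1/11)·P + (8/11)·Q + (2/11)·R.
x-coordinate: (1/11)·(-5) + (8/11)·(-5) + (2/11)·7 = -31/11.
y-coordinate: (1/11)·(-4) + (8/11)·12 + (2/11)·4 = 100/11.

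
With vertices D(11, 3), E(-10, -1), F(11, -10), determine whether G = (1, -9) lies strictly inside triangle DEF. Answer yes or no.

Barycentric coordinates of G: (-23/91, 10/21, 212/273).
The three coordinates are negative, positive, positive; a point is interior exactly when all three are positive.

no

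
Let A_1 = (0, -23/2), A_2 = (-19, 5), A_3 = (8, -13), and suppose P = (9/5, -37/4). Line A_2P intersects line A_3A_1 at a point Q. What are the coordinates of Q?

(7, -205/16)

Barycentric coordinates of P with respect to A_1A_2A_3: (1/10, 1/5, 7/10).
On side A_3A_1 the A_2-coordinate is zero; dropping P's A_2-weight 1/5 and renormalizing the remaining 7/10 : 1/10 gives weights 7/8, 1/8 on A_3, A_1.
Q = (7/8)·(8, -13) + (1/8)·(0, -23/2) = (7, -205/16).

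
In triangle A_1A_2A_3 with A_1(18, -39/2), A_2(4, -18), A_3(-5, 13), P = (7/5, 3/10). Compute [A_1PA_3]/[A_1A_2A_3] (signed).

[A_1A_2A_3] = ½·(18·(-18−13) + 4·(13−(-39/2)) + (-5)·(-39/2−(-18))) = ½·(-558 + 130 + 15/2) = -841/4.
[A_1PA_3] = ½·(18·(3/10−13) + (7/5)·(13−(-39/2)) + (-5)·(-39/2−(3/10))) = ½·(-1143/5 + 91/2 + 99) = -841/20, so the ratio is (-841/20)/(-841/4) = 1/5.

1/5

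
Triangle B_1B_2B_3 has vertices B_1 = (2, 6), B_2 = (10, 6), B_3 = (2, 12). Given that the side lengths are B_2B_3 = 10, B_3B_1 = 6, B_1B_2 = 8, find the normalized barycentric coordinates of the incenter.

The incenter has barycentric coordinates proportional to the opposite side lengths: (10 : 6 : 8).
Normalizing by 10+6+8 = 24 gives (5/12, 1/4, 1/3).

(5/12, 1/4, 1/3)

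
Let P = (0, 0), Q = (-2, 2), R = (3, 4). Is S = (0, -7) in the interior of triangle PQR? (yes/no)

Barycentric coordinates of S: (7/2, -3/2, -1).
The three coordinates are positive, negative, negative; a point is interior exactly when all three are positive.

no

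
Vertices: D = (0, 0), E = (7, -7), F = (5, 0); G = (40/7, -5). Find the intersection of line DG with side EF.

(20/3, -35/6)

Barycentric coordinates of G with respect to DEF: (1/7, 5/7, 1/7).
On side EF the D-coordinate is zero; dropping G's D-weight 1/7 and renormalizing the remaining 5/7 : 1/7 gives weights 5/6, 1/6 on E, F.
H = (5/6)·(7, -7) + (1/6)·(5, 0) = (20/3, -35/6).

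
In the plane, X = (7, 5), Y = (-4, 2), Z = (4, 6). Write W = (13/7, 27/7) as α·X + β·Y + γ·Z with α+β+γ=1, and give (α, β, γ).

Signed area of the reference triangle: [XYZ] = ½·(7·(2−6) + (-4)·(6−5) + 4·(5−2)) = ½·(-28 − 4 + 12) = -10.
[WYZ] = ½·((13/7)·(2−6) + (-4)·(6−(27/7)) + 4·(27/7−2)) = ½·(-52/7 − 60/7 + 52/7) = -30/7, so the X-coordinate is (-30/7)/(-10) = 3/7.
[XWZ] = ½·(7·(27/7−6) + (13/7)·(6−5) + 4·(5−(27/7))) = ½·(-15 + 13/7 + 32/7) = -30/7, so the Y-coordinate is 3/7.
[XYW] = ½·(7·(2−(27/7)) + (-4)·(27/7−5) + (13/7)·(5−2)) = ½·(-13 + 32/7 + 39/7) = -10/7, so the Z-coordinate is 1/7.
Check: 3/7 + 3/7 + 1/7 = 1.

(3/7, 3/7, 1/7)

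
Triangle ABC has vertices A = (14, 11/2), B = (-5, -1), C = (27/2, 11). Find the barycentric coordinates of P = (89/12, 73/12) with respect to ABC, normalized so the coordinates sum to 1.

Signed area of the reference triangle: [ABC] = ½·(14·(-1−11) + (-5)·(11−(11/2)) + (27/2)·(11/2−(-1))) = ½·(-168 − 55/2 + 351/4) = -431/8.
[PBC] = ½·((89/12)·(-1−11) + (-5)·(11−(73/12)) + (27/2)·(73/12−(-1))) = ½·(-89 − 295/12 + 765/8) = -431/48, so the A-coordinate is (-431/48)/(-431/8) = 1/6.
[APC] = ½·(14·(73/12−11) + (89/12)·(11−(11/2)) + (27/2)·(11/2−(73/12))) = ½·(-413/6 + 979/24 − 63/8) = -431/24, so the B-coordinate is 1/3.
[ABP] = ½·(14·(-1−(73/12)) + (-5)·(73/12−(11/2)) + (89/12)·(11/2−(-1))) = ½·(-595/6 − 35/12 + 1157/24) = -431/16, so the C-coordinate is 1/2.
Check: 1/6 + 1/3 + 1/2 = 1.

(1/6, 1/3, 1/2)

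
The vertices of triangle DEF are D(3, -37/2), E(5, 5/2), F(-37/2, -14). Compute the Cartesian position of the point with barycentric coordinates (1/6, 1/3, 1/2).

G = (1/6)·D + (1/3)·E + (1/2)·F.
x-coordinate: (1/6)·3 + (1/3)·5 + (1/2)·(-37/2) = -85/12.
y-coordinate: (1/6)·(-37/2) + (1/3)·(5/2) + (1/2)·(-14) = -37/4.

(-85/12, -37/4)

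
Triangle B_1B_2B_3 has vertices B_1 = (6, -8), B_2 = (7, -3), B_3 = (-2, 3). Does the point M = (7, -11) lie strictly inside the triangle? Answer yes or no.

Barycentric coordinates of M: (24/17, -13/51, -8/51).
The three coordinates are positive, negative, negative; a point is interior exactly when all three are positive.

no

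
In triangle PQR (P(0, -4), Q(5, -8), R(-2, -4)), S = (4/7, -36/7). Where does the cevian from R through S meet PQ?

(5/2, -6)

Barycentric coordinates of S with respect to PQR: (2/7, 2/7, 3/7).
On side PQ the R-coordinate is zero; dropping S's R-weight 3/7 and renormalizing the remaining 2/7 : 2/7 gives weights 1/2, 1/2 on P, Q.
T = (1/2)·(0, -4) + (1/2)·(5, -8) = (5/2, -6).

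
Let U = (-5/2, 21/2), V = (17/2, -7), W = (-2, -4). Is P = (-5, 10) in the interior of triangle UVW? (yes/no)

no

Barycentric coordinates of P: (184/201, -146/603, 197/603).
The three coordinates are positive, negative, positive; a point is interior exactly when all three are positive.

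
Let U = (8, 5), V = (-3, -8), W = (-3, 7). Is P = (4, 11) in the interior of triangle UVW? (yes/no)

Barycentric coordinates of P: (7/11, -58/165, 118/165).
The three coordinates are positive, negative, positive; a point is interior exactly when all three are positive.

no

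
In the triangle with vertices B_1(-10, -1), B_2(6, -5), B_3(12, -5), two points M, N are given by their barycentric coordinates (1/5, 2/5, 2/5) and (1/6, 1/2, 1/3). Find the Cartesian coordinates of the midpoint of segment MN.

(79/15, -64/15)

Barycentric coordinates of the midpoint are the average: (11/60, 9/20, 11/30).
Converting: (11/60)·B_1 + (9/20)·B_2 + (11/30)·B_3 = (79/15, -64/15).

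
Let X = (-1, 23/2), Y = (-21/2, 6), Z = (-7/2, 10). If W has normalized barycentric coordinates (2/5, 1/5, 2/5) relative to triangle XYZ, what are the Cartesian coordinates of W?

(-39/10, 49/5)

W = (2/5)·X + (1/5)·Y + (2/5)·Z.
x-coordinate: (2/5)·(-1) + (1/5)·(-21/2) + (2/5)·(-7/2) = -39/10.
y-coordinate: (2/5)·(23/2) + (1/5)·6 + (2/5)·10 = 49/5.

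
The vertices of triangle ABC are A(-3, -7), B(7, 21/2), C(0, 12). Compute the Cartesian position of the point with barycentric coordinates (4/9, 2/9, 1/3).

P = (4/9)·A + (2/9)·B + (1/3)·C.
x-coordinate: (4/9)·(-3) + (2/9)·7 + (1/3)·0 = 2/9.
y-coordinate: (4/9)·(-7) + (2/9)·(21/2) + (1/3)·12 = 29/9.

(2/9, 29/9)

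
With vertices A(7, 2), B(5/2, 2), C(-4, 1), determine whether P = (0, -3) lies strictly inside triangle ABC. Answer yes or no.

no

Barycentric coordinates of P: (20/3, -32/3, 5).
The three coordinates are positive, negative, positive; a point is interior exactly when all three are positive.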